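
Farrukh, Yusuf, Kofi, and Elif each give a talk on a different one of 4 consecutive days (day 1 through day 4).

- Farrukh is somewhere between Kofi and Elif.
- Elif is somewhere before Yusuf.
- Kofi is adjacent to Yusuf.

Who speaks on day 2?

Farrukh

With clues 1–2, Elif and Kofi are ruled out for day 2.
With clues 1–3, Yusuf is ruled out for day 2.
So day 2 is Farrukh.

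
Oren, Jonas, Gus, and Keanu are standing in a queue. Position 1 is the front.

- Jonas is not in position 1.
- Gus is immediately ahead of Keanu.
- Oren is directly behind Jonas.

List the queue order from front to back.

From clue 1: Jonas is in {2,3,4}.
From clues 1–2: Oren is in {1,3,4}.
From clues 1–3: Gus → position 1, Keanu → position 2, Jonas → position 3, Oren → position 4.

Gus, Keanu, Jonas, Oren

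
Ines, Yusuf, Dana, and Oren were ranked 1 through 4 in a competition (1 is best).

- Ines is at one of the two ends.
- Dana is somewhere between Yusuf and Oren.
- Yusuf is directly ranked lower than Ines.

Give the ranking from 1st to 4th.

Ines, Yusuf, Dana, Oren

From clue 1: Ines is in {1,4}.
From clues 1–3: Ines → rank 1, Yusuf → rank 2, Dana → rank 3, Oren → rank 4.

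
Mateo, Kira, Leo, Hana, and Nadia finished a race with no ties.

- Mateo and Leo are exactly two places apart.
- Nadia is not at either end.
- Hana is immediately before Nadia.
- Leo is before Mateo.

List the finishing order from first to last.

From clues 1–2: Nadia is in {2,3,4}.
From clues 1–3: Hana → place 1, Nadia → place 2, Kira → place 4.
From clues 1–4: Leo → place 3, Mateo → place 5.

Hana, Nadia, Leo, Kira, Mateo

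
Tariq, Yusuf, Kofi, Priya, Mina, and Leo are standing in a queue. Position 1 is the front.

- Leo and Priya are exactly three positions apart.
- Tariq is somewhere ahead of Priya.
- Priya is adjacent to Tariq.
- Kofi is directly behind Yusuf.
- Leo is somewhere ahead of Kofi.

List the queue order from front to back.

Leo, Mina, Tariq, Priya, Yusuf, Kofi

From clues 1–2: Tariq is in {1,2,3,4,5}.
From clues 1–4: Tariq is in {1,2,3,5}.
From clues 1–5: Leo → position 1, Mina → position 2, Tariq → position 3, Priya → position 4, Yusuf → position 5, Kofi → position 6.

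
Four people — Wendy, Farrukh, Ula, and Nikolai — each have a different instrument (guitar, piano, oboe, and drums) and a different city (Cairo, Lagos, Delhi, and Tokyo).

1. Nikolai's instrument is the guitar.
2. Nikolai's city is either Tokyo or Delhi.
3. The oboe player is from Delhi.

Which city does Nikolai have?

With clues 1–2, Cairo and Lagos are impossible for Nikolai's city.
With clues 1–3, Delhi is impossible for Nikolai's city.
That leaves Tokyo.

Tokyo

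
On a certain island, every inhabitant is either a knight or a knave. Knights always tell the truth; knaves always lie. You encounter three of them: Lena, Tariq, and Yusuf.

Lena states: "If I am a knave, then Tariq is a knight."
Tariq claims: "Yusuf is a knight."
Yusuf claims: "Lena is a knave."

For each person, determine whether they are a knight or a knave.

Lena: knight, Tariq: knave, Yusuf: knave

Consider Lena. Suppose Lena is a knave.
Then no assignment of the remaining roles makes every statement match its speaker's type — contradiction.
So Lena is a knight.
With that fixed, Yusuf's statement is false, so Yusuf is a knave.
With that fixed, Tariq's statement is false, so Tariq is a knave.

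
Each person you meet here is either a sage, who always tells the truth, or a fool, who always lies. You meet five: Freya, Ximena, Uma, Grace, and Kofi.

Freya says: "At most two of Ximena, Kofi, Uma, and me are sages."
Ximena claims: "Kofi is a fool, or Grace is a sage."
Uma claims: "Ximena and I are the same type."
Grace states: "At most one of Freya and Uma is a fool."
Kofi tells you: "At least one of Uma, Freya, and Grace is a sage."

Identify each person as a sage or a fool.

Consider Freya. Suppose Freya is a sage.
Then no assignment of the remaining roles makes every statement match its speaker's type — contradiction.
So Freya is a fool.
Consider Ximena. Suppose Ximena is a fool.
Then Freya's statement comes out true, contradicting Freya being a fool.
So Ximena is a sage.
Consider Uma. Suppose Uma is a fool.
Then Freya's statement comes out true, contradicting Freya being a fool.
So Uma is a sage.
With that fixed, Grace's statement is true, so Grace is a sage.
With that fixed, Kofi's statement is true, so Kofi is a sage.

Freya: fool, Ximena: sage, Uma: sage, Grace: sage, Kofi: sage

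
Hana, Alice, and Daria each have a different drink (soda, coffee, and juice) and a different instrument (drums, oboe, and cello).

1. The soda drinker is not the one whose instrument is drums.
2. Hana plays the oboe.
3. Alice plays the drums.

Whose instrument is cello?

With clues 1–2, Hana is impossible for the one with instrument cello.
With clues 1–3, Alice is impossible for the one with instrument cello.
That leaves Daria.

Daria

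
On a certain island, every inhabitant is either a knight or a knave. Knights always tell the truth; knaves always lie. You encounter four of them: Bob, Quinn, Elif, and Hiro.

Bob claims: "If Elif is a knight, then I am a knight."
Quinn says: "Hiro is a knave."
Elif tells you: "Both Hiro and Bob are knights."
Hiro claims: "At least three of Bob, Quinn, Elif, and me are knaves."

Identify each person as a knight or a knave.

Consider Bob. Suppose Bob is a knave.
Then no assignment of the remaining roles makes every statement match its speaker's type — contradiction.
So Bob is a knight.
Consider Quinn. Suppose Quinn is a knave.
Then no assignment of the remaining roles makes every statement match its speaker's type — contradiction.
So Quinn is a knight.
With that fixed, Hiro's statement is false, so Hiro is a knave.
With that fixed, Elif's statement is false, so Elif is a knave.

Bob: knight, Quinn: knight, Elif: knave, Hiro: knave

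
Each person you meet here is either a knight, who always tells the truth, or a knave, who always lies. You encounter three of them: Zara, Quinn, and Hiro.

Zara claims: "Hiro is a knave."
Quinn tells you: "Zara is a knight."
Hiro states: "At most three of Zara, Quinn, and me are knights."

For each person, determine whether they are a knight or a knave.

Zara: knave, Quinn: knave, Hiro: knight

Regardless of anyone's role, Hiro's statement is true, so Hiro is a knight.
With that fixed, Zara's statement is false, so Zara is a knave.
With that fixed, Quinn's statement is false, so Quinn is a knave.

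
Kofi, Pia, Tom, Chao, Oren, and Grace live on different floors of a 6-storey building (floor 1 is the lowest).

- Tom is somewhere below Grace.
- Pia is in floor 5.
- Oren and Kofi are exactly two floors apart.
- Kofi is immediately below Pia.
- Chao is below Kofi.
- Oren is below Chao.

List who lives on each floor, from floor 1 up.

From clue 1: Tom is in {1,2,3,4,5}.
From clues 1–2: Pia → floor 5.
From clues 1–3: Tom is in {1,2,3,4}.
From clues 1–4: Kofi → floor 4.
From clues 1–5: Oren is in {2,6}.
From clues 1–6: Tom → floor 1, Oren → floor 2, Chao → floor 3, Grace → floor 6.

Tom, Oren, Chao, Kofi, Pia, Grace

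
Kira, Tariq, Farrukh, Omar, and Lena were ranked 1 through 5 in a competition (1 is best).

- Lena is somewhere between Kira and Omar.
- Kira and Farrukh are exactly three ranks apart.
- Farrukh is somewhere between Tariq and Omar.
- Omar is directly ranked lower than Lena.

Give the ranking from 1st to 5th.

From clue 1: Lena is in {2,3,4}.
From clues 1–3: Kira is in {1,5}.
From clues 1–4: Kira → rank 1, Lena → rank 2, Omar → rank 3, Farrukh → rank 4, Tariq → rank 5.

Kira, Lena, Omar, Farrukh, Tariq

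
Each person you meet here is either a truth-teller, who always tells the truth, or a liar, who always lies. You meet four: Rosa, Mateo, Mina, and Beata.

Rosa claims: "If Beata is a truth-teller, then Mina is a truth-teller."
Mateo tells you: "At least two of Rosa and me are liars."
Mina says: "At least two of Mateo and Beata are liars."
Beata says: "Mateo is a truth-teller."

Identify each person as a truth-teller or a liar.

Consider Rosa. Suppose Rosa is a liar.
Then whichever role Mateo has, Mateo's statement has the wrong truth value — contradiction.
So Rosa is a truth-teller.
With that fixed, Mateo's statement is false, so Mateo is a liar.
With that fixed, Beata's statement is false, so Beata is a liar.
With that fixed, Mina's statement is true, so Mina is a truth-teller.

Rosa: truth-teller, Mateo: liar, Mina: truth-teller, Beata: liar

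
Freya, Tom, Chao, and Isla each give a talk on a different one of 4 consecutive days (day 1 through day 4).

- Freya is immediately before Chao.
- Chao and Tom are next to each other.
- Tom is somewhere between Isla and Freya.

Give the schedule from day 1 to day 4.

Freya, Chao, Tom, Isla

From clue 1: Freya is in {1,2,3}.
From clues 1–2: Freya is in {1,2}.
From clues 1–3: Freya → day 1, Chao → day 2, Tom → day 3, Isla → day 4.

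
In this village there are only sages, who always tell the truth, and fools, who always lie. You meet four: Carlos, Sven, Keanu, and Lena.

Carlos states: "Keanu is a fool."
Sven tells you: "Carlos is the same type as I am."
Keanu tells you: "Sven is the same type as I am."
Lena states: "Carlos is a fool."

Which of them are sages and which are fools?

Consider Carlos. Suppose Carlos is a fool.
Then whichever role Sven has, Sven's statement has the wrong truth value — contradiction.
So Carlos is a sage.
With that fixed, Lena's statement is false, so Lena is a fool.
Consider Sven. Suppose Sven is a fool.
Then whichever role Keanu has, Keanu's statement has the wrong truth value — contradiction.
So Sven is a sage.
Consider Keanu. Suppose Keanu is a sage.
Then Carlos's statement comes out false, contradicting Carlos being a sage.
So Keanu is a fool.

Carlos: sage, Sven: sage, Keanu: fool, Lena: fool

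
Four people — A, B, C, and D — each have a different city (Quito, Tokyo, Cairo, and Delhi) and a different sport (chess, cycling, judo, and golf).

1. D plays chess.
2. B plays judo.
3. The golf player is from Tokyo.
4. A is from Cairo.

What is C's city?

With clues 1–4, Cairo, Delhi, and Quito are impossible for C's city.
That leaves Tokyo.

Tokyo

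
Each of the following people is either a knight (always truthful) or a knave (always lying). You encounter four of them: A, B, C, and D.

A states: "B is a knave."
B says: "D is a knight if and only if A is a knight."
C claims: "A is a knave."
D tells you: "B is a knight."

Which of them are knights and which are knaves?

Consider A. Suppose A is a knave.
Then no assignment of the remaining roles makes every statement match its speaker's type — contradiction.
So A is a knight.
With that fixed, C's statement is false, so C is a knave.
Consider B. Suppose B is a knight.
Then A's statement comes out false, contradicting A being a knight.
So B is a knave.
With that fixed, D's statement is false, so D is a knave.

A: knight, B: knave, C: knave, D: knave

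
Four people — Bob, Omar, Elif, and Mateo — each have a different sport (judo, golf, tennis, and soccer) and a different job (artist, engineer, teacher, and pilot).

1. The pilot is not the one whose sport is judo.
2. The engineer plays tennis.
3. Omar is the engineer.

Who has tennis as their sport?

With clues 1–3, Bob, Elif, and Mateo are impossible for the one with sport tennis.
That leaves Omar.

Omar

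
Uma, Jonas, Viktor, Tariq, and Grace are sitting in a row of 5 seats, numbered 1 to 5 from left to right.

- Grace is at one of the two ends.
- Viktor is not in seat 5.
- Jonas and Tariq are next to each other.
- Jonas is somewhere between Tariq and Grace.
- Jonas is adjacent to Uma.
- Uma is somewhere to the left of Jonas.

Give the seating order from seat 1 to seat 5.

From clue 1: Grace is in {1,5}.
From clues 1–5: Uma is in {3,4}.
From clues 1–6: Grace → seat 1, Viktor → seat 2, Uma → seat 3, Jonas → seat 4, Tariq → seat 5.

Grace, Viktor, Uma, Jonas, Tariq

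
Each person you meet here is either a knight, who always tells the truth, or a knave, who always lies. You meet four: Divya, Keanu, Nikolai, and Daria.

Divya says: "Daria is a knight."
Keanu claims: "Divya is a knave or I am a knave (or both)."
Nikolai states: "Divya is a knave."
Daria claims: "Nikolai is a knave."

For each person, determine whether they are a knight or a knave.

Consider Divya. Suppose Divya is a knight.
Then whichever role Keanu has, Keanu's statement has the wrong truth value — contradiction.
So Divya is a knave.
With that fixed, Keanu's statement is true, so Keanu is a knight.
With that fixed, Nikolai's statement is true, so Nikolai is a knight.
With that fixed, Daria's statement is false, so Daria is a knave.

Divya: knave, Keanu: knight, Nikolai: knight, Daria: knave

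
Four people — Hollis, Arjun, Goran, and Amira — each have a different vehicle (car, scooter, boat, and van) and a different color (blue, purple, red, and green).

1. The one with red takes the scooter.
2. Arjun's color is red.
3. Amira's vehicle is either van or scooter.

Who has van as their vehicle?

With clues 1–2, Arjun is impossible for the one with vehicle van.
With clues 1–3, Goran and Hollis are impossible for the one with vehicle van.
That leaves Amira.

Amira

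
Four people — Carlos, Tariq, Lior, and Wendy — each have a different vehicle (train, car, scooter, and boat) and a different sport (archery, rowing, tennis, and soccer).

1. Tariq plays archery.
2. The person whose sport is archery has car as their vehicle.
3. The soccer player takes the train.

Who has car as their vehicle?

Tariq

With clues 1–2, Carlos, Lior, and Wendy are impossible for the one with vehicle car.
That leaves Tariq.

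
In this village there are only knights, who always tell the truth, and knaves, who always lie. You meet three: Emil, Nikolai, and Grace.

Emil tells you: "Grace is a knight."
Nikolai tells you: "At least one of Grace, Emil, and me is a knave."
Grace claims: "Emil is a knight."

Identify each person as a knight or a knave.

Emil: knave, Nikolai: knight, Grace: knave

Consider Emil. Suppose Emil is a knight.
Then no assignment of the remaining roles makes every statement match its speaker's type — contradiction.
So Emil is a knave.
With that fixed, Nikolai's statement is true, so Nikolai is a knight.
With that fixed, Grace's statement is false, so Grace is a knave.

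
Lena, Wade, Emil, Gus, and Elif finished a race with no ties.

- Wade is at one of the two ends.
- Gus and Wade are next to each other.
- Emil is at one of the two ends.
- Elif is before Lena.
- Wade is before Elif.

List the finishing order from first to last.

Wade, Gus, Elif, Lena, Emil

From clue 1: Wade is in {1,5}.
From clues 1–4: Lena is in {3,4}.
From clues 1–5: Wade → place 1, Gus → place 2, Elif → place 3, Lena → place 4, Emil → place 5.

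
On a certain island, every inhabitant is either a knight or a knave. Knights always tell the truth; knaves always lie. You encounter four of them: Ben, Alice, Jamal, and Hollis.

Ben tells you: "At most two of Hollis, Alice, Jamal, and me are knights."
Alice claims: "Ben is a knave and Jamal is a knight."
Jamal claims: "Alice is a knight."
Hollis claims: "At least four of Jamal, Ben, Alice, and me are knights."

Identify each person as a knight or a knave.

Ben: knight, Alice: knave, Jamal: knave, Hollis: knave

Consider Ben. Suppose Ben is a knave.
Then no assignment of the remaining roles makes every statement match its speaker's type — contradiction.
So Ben is a knight.
With that fixed, Alice's statement is false, so Alice is a knave.
With that fixed, Jamal's statement is false, so Jamal is a knave.
With that fixed, Hollis's statement is false, so Hollis is a knave.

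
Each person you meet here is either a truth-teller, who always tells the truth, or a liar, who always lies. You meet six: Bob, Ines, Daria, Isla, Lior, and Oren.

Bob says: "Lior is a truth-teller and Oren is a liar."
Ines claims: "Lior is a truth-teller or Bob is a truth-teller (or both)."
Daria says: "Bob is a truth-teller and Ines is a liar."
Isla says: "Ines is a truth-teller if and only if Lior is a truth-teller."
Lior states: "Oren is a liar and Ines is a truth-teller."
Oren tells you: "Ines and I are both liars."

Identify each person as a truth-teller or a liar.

Consider Bob. Suppose Bob is a liar.
Then no assignment of the remaining roles makes every statement match its speaker's type — contradiction.
So Bob is a truth-teller.
With that fixed, Ines's statement is true, so Ines is a truth-teller.
With that fixed, Daria's statement is false, so Daria is a liar.
With that fixed, Oren's statement is false, so Oren is a liar.
With that fixed, Lior's statement is true, so Lior is a truth-teller.
With that fixed, Isla's statement is true, so Isla is a truth-teller.

Bob: truth-teller, Ines: truth-teller, Daria: liar, Isla: truth-teller, Lior: truth-teller, Oren: liar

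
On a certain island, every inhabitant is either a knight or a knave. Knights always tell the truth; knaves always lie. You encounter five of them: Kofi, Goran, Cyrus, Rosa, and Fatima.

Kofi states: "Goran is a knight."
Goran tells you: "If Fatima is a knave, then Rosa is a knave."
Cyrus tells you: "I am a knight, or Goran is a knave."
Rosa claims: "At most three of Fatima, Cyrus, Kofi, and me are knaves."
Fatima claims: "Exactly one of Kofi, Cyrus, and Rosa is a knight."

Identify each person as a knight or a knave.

Consider Kofi. Suppose Kofi is a knight.
Then no assignment of the remaining roles makes every statement match its speaker's type — contradiction.
So Kofi is a knave.
Consider Goran. Suppose Goran is a knight.
Then Kofi's statement comes out true, contradicting Kofi being a knave.
So Goran is a knave.
With that fixed, Cyrus's statement is true, so Cyrus is a knight.
With that fixed, Rosa's statement is true, so Rosa is a knight.
With that fixed, Fatima's statement is false, so Fatima is a knave.

Kofi: knave, Goran: knave, Cyrus: knight, Rosa: knight, Fatima: knave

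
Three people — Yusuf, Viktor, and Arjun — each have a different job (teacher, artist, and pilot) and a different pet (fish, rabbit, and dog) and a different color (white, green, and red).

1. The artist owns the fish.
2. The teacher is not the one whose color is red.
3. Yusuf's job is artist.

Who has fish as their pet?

With clues 1–3, Arjun and Viktor are impossible for the one with pet fish.
That leaves Yusuf.

Yusuf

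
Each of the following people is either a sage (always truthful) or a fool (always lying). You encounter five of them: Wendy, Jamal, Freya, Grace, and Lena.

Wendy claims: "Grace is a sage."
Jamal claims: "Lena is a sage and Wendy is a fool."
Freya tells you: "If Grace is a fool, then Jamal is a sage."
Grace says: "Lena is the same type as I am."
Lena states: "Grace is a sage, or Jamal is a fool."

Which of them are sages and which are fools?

Consider Wendy. Suppose Wendy is a fool.
Then no assignment of the remaining roles makes every statement match its speaker's type — contradiction.
So Wendy is a sage.
With that fixed, Jamal's statement is false, so Jamal is a fool.
With that fixed, Lena's statement is true, so Lena is a sage.
Consider Freya. Suppose Freya is a fool.
Then no assignment of the remaining roles makes every statement match its speaker's type — contradiction.
So Freya is a sage.
Consider Grace. Suppose Grace is a fool.
Then Wendy's statement comes out false, contradicting Wendy being a sage.
So Grace is a sage.

Wendy: sage, Jamal: fool, Freya: sage, Grace: sage, Lena: sage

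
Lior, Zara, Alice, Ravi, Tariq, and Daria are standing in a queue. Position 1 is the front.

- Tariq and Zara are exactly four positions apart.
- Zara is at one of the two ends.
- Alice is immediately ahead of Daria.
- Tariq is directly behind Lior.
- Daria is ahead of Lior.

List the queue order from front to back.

From clue 1: Zara is in {1,2,5,6}.
From clues 1–2: Zara is in {1,6}.
From clues 1–4: Lior is in {1,4}.
From clues 1–5: Zara → position 1, Alice → position 2, Daria → position 3, Lior → position 4, Tariq → position 5, Ravi → position 6.

Zara, Alice, Daria, Lior, Tariq, Ravi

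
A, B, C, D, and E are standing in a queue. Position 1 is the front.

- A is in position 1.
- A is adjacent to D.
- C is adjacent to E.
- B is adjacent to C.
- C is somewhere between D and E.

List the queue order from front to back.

From clue 1: A → position 1.
From clues 1–2: D → position 2.
From clues 1–3: B is in {3,5}.
From clues 1–4: C → position 4.
From clues 1–5: B → position 3, E → position 5.

A, D, B, C, E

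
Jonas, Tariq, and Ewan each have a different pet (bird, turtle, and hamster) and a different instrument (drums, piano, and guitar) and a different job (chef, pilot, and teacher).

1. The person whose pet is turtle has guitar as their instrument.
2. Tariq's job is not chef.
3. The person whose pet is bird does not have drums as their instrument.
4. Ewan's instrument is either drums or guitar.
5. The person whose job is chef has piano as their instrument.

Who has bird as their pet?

With clues 1–4, Ewan is impossible for the one with pet bird.
With clues 1–5, Tariq is impossible for the one with pet bird.
That leaves Jonas.

Jonas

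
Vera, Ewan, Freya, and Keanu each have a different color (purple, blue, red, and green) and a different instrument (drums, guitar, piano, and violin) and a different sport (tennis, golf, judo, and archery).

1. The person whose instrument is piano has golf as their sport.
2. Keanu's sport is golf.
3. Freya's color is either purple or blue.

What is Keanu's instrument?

With clues 1–2, drums, guitar, and violin are impossible for Keanu's instrument.
That leaves piano.

piano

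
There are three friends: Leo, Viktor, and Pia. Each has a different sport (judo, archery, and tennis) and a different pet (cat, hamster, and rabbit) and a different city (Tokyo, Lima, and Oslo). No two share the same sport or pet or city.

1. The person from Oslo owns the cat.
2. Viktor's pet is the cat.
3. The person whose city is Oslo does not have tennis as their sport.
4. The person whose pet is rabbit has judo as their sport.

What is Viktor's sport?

archery

With clues 1–3, tennis is impossible for Viktor's sport.
With clues 1–4, judo is impossible for Viktor's sport.
That leaves archery.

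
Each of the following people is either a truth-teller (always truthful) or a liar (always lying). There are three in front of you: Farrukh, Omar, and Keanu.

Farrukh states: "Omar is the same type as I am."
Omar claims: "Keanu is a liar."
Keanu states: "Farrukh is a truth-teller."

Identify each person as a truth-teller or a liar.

Farrukh: liar, Omar: truth-teller, Keanu: liar

Consider Farrukh. Suppose Farrukh is a truth-teller.
Then no assignment of the remaining roles makes every statement match its speaker's type — contradiction.
So Farrukh is a liar.
With that fixed, Keanu's statement is false, so Keanu is a liar.
With that fixed, Omar's statement is true, so Omar is a truth-teller.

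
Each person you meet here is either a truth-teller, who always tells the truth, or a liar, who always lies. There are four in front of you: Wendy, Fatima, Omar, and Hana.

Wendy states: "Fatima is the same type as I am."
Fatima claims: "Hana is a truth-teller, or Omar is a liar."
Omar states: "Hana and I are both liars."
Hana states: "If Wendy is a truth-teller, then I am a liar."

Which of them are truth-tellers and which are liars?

Wendy: liar, Fatima: truth-teller, Omar: liar, Hana: truth-teller

Consider Wendy. Suppose Wendy is a truth-teller.
Then whichever role Hana has, Hana's statement has the wrong truth value — contradiction.
So Wendy is a liar.
With that fixed, Hana's statement is true, so Hana is a truth-teller.
With that fixed, Fatima's statement is true, so Fatima is a truth-teller.
With that fixed, Omar's statement is false, so Omar is a liar.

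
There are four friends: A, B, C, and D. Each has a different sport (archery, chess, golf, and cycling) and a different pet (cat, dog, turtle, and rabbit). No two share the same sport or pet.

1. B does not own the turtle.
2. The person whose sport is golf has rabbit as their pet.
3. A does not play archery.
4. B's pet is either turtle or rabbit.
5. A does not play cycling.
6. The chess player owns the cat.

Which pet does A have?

With clues 1–4, rabbit is impossible for A's pet.
With clues 1–6, dog and turtle are impossible for A's pet.
That leaves cat.

cat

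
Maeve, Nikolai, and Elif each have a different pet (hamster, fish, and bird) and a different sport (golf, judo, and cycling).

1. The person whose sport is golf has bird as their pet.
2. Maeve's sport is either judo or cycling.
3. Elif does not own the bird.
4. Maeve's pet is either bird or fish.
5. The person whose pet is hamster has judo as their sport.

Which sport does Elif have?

judo

With clues 1–3, golf is impossible for Elif's sport.
With clues 1–5, cycling is impossible for Elif's sport.
That leaves judo.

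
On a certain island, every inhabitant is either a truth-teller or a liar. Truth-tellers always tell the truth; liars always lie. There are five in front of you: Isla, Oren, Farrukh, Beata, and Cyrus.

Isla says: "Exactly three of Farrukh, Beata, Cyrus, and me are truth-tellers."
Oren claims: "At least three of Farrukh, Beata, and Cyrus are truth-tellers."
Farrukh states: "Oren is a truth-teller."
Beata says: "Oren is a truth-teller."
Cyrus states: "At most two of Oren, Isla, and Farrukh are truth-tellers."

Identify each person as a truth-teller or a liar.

Consider Isla. Suppose Isla is a truth-teller.
Then no assignment of the remaining roles makes every statement match its speaker's type — contradiction.
So Isla is a liar.
With that fixed, Cyrus's statement is true, so Cyrus is a truth-teller.
Consider Oren. Suppose Oren is a truth-teller.
Then no assignment of the remaining roles makes every statement match its speaker's type — contradiction.
So Oren is a liar.
With that fixed, Farrukh's statement is false, so Farrukh is a liar.
With that fixed, Beata's statement is false, so Beata is a liar.

Isla: liar, Oren: liar, Farrukh: liar, Beata: liar, Cyrus: truth-teller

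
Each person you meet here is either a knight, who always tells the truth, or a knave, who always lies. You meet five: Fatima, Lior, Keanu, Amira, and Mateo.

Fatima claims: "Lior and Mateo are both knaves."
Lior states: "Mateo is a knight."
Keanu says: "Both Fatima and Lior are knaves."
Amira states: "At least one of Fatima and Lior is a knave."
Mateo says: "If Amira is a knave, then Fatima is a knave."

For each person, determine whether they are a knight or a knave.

Fatima: knave, Lior: knight, Keanu: knave, Amira: knight, Mateo: knight

Consider Fatima. Suppose Fatima is a knight.
Then no assignment of the remaining roles makes every statement match its speaker's type — contradiction.
So Fatima is a knave.
With that fixed, Amira's statement is true, so Amira is a knight.
With that fixed, Mateo's statement is true, so Mateo is a knight.
With that fixed, Lior's statement is true, so Lior is a knight.
With that fixed, Keanu's statement is false, so Keanu is a knave.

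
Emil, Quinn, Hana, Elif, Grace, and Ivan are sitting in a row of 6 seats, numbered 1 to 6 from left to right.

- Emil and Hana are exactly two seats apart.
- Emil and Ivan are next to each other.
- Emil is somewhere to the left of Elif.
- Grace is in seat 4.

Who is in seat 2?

With clues 1–3, Elif is ruled out for seat 2.
With clues 1–4, Emil, Grace, Hana, and Quinn are ruled out for seat 2.
So seat 2 is Ivan.

Ivan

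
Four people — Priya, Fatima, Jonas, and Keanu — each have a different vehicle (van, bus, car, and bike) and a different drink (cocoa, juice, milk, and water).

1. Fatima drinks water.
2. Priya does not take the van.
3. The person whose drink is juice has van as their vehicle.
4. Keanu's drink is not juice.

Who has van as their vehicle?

With clues 1–2, Priya is impossible for the one with vehicle van.
With clues 1–3, Fatima is impossible for the one with vehicle van.
With clues 1–4, Keanu is impossible for the one with vehicle van.
That leaves Jonas.

Jonas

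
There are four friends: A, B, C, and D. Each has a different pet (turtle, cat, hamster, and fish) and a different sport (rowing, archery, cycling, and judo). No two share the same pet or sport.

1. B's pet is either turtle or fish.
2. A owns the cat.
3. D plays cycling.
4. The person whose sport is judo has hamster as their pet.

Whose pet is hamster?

Clue 1 rules out B for the one with pet hamster.
With clues 1–2, A is impossible for the one with pet hamster.
With clues 1–4, D is impossible for the one with pet hamster.
That leaves C.

C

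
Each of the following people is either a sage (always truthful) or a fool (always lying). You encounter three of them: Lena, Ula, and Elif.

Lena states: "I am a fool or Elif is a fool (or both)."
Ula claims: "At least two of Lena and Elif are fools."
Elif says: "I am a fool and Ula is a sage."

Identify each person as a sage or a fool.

Consider Lena. Suppose Lena is a fool.
Then Lena's own statement would have to be false, but it can't be — contradiction.
So Lena is a sage.
With that fixed, Ula's statement is false, so Ula is a fool.
With that fixed, Elif's statement is false, so Elif is a fool.

Lena: sage, Ula: fool, Elif: fool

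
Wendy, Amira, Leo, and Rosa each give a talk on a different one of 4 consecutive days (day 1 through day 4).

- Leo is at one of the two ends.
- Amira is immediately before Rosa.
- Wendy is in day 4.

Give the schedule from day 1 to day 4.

From clue 1: Leo is in {1,4}.
From clues 1–3: Leo → day 1, Amira → day 2, Rosa → day 3, Wendy → day 4.

Leo, Amira, Rosa, Wendy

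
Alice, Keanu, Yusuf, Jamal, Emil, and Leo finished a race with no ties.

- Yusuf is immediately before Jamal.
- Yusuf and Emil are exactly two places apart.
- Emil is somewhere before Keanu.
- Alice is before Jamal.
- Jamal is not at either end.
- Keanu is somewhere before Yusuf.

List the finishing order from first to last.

From clue 1: Yusuf is in {1,2,3,4,5}.
From clues 1–3: Keanu is in {2,3,4,5,6}.
From clues 1–4: Alice is in {1,2,3}.
From clues 1–6: Alice → place 1, Emil → place 2, Keanu → place 3, Yusuf → place 4, Jamal → place 5, Leo → place 6.

Alice, Emil, Keanu, Yusuf, Jamal, Leo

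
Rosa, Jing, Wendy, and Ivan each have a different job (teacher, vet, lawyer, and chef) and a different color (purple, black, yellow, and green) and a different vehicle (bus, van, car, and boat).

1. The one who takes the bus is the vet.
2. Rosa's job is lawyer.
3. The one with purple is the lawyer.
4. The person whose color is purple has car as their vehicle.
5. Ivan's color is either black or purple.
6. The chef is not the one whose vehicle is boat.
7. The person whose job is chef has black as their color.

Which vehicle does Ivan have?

With clues 1–4, car is impossible for Ivan's vehicle.
With clues 1–7, boat and bus are impossible for Ivan's vehicle.
That leaves van.

van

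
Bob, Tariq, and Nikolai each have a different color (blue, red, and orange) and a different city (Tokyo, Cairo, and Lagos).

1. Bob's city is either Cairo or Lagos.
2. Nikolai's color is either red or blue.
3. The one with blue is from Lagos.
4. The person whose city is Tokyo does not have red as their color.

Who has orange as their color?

With clues 1–2, Nikolai is impossible for the one with color orange.
With clues 1–4, Bob is impossible for the one with color orange.
That leaves Tariq.

Tariq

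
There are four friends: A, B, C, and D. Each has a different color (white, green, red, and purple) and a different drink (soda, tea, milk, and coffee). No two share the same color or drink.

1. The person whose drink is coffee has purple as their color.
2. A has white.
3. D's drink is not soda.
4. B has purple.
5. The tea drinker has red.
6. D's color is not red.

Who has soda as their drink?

A

With clues 1–3, D is impossible for the one with drink soda.
With clues 1–4, B is impossible for the one with drink soda.
With clues 1–6, C is impossible for the one with drink soda.
That leaves A.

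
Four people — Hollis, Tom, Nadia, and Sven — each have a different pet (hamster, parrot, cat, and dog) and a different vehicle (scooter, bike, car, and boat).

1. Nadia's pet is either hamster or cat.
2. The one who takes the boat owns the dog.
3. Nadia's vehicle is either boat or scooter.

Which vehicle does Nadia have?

scooter

With clues 1–2, boat is impossible for Nadia's vehicle.
With clues 1–3, bike and car are impossible for Nadia's vehicle.
That leaves scooter.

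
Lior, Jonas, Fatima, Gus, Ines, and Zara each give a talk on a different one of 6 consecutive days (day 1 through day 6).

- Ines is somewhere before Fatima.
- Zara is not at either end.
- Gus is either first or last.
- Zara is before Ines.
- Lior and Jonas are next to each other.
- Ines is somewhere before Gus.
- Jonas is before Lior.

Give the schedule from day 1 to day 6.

From clue 1: Fatima is in {2,3,4,5,6}.
From clues 1–2: Zara is in {2,3,4,5}.
From clues 1–3: Gus is in {1,6}.
From clues 1–6: Zara → day 3, Ines → day 4, Fatima → day 5, Gus → day 6.
From clues 1–7: Jonas → day 1, Lior → day 2.

Jonas, Lior, Zara, Ines, Fatima, Gus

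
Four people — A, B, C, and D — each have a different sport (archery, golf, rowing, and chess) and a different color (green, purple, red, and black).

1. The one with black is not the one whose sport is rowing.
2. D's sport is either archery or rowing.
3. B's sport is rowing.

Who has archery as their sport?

With clues 1–3, A, B, and C are impossible for the one with sport archery.
That leaves D.

D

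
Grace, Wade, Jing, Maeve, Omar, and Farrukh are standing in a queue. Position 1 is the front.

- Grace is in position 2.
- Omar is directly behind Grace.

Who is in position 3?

With clue 1, Grace is ruled out for position 3.
With clues 1–2, Farrukh, Jing, Maeve, and Wade are ruled out for position 3.
So position 3 is Omar.

Omar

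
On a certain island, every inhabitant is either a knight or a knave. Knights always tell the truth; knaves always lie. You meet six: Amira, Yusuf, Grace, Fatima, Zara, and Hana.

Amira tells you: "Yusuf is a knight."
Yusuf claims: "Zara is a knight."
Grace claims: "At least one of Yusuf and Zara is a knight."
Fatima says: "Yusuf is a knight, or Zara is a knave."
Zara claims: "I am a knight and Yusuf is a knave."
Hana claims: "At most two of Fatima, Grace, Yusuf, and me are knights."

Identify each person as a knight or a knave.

Amira: knave, Yusuf: knave, Grace: knave, Fatima: knight, Zara: knave, Hana: knight

Consider Amira. Suppose Amira is a knight.
Then no assignment of the remaining roles makes every statement match its speaker's type — contradiction.
So Amira is a knave.
Consider Yusuf. Suppose Yusuf is a knight.
Then Amira's statement comes out true, contradicting Amira being a knave.
So Yusuf is a knave.
Consider Grace. Suppose Grace is a knight.
Then no assignment of the remaining roles makes every statement match its speaker's type — contradiction.
So Grace is a knave.
With that fixed, Hana's statement is true, so Hana is a knight.
Consider Fatima. Suppose Fatima is a knave.
Then no assignment of the remaining roles makes every statement match its speaker's type — contradiction.
So Fatima is a knight.
Consider Zara. Suppose Zara is a knight.
Then Yusuf's statement comes out true, contradicting Yusuf being a knave.
So Zara is a knave.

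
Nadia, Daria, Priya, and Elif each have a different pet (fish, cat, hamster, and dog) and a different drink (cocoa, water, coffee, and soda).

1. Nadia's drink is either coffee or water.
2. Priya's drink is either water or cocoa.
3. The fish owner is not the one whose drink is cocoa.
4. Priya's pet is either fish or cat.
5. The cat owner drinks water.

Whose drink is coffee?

Nadia

With clues 1–2, Priya is impossible for the one with drink coffee.
With clues 1–5, Daria and Elif are impossible for the one with drink coffee.
That leaves Nadia.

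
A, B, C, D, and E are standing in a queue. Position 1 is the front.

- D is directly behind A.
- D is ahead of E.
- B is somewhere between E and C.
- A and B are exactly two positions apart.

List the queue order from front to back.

From clue 1: A is in {1,2,3,4}.
From clues 1–2: A is in {1,2,3}.
From clues 1–3: B is in {2,4}.
From clues 1–4: C → position 1, A → position 2, D → position 3, B → position 4, E → position 5.

C, A, D, B, E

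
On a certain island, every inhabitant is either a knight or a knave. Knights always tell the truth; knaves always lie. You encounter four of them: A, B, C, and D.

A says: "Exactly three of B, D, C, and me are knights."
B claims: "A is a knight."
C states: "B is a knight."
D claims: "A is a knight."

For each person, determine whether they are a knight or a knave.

Consider A. Suppose A is a knight.
Then no assignment of the remaining roles makes every statement match its speaker's type — contradiction.
So A is a knave.
With that fixed, B's statement is false, so B is a knave.
With that fixed, C's statement is false, so C is a knave.
With that fixed, D's statement is false, so D is a knave.

A: knave, B: knave, C: knave, D: knave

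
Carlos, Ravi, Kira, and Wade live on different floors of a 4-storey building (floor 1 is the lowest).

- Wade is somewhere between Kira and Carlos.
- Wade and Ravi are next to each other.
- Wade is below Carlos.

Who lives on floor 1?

Kira

With clue 1, Wade is ruled out for floor 1.
With clues 1–2, Ravi is ruled out for floor 1.
With clues 1–3, Carlos is ruled out for floor 1.
So floor 1 is Kira.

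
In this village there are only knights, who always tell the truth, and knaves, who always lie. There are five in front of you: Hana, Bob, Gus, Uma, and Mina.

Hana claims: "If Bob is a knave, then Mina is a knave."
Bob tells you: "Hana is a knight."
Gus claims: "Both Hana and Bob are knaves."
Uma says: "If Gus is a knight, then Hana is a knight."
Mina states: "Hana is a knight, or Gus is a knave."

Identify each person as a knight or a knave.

Hana: knight, Bob: knight, Gus: knave, Uma: knight, Mina: knight

Consider Hana. Suppose Hana is a knave.
Then no assignment of the remaining roles makes every statement match its speaker's type — contradiction.
So Hana is a knight.
With that fixed, Bob's statement is true, so Bob is a knight.
With that fixed, Gus's statement is false, so Gus is a knave.
With that fixed, Uma's statement is true, so Uma is a knight.
With that fixed, Mina's statement is true, so Mina is a knight.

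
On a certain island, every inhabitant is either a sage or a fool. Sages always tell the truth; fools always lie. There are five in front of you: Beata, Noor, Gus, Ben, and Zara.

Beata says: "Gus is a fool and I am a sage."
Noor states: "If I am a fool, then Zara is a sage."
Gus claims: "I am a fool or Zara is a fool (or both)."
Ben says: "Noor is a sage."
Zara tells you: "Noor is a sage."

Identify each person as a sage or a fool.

Beata: fool, Noor: fool, Gus: sage, Ben: fool, Zara: fool

Consider Beata. Suppose Beata is a sage.
Then no assignment of the remaining roles makes every statement match its speaker's type — contradiction.
So Beata is a fool.
Consider Noor. Suppose Noor is a sage.
Then no assignment of the remaining roles makes every statement match its speaker's type — contradiction.
So Noor is a fool.
With that fixed, Ben's statement is false, so Ben is a fool.
With that fixed, Zara's statement is false, so Zara is a fool.
With that fixed, Gus's statement is true, so Gus is a sage.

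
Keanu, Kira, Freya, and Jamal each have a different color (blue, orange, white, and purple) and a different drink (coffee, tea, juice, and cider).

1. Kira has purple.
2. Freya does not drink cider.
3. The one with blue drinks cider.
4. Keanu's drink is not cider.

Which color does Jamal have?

blue

Clue 1 rules out purple for Jamal's color.
With clues 1–4, orange and white are impossible for Jamal's color.
That leaves blue.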